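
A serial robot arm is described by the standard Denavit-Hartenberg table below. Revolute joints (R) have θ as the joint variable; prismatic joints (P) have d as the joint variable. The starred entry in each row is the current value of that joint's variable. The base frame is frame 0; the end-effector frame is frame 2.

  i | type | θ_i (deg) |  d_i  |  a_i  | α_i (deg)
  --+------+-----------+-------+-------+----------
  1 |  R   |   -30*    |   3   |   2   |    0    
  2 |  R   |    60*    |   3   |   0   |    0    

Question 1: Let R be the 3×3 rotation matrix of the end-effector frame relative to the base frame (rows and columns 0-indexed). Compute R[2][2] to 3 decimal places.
End-effector z-axis (col 2 of R) = (0.0000,0.0000,1.0000)
R[2][2] = 1.0000

1.000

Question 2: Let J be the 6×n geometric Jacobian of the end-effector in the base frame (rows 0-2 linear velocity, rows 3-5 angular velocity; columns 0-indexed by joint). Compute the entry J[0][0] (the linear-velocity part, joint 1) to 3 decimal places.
1.000

axis z_0 = ẑ; lever o_n−o_0 = (1.7321,-1.0000,6.0000)
cross product → J_v[:, 0] = (1.0000,1.7321,-0.0000)
J_ω[:, 0] = z_0
entry J[0][0] = 1.0000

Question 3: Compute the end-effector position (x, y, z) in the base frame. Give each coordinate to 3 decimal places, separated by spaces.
1.732 -1.000 6.000

after link 1: o_1 = (1.7321, -1.0000, 3.0000)
after link 2: o_2 = (1.7321, -1.0000, 6.0000)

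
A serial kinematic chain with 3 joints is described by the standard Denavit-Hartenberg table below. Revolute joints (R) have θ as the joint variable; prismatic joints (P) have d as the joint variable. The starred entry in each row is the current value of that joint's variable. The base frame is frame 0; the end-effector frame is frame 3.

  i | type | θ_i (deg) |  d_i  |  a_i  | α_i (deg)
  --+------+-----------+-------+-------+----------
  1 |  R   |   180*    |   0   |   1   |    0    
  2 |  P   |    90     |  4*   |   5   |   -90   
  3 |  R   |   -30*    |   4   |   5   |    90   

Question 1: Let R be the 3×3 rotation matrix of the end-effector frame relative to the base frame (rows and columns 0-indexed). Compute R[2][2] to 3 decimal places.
0.866

End-effector z-axis (col 2 of R) = (0.0000,0.5000,0.8660)
R[2][2] = 0.8660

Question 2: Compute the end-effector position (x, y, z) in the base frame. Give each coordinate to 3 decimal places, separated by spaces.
after link 1: o_1 = (-1.0000, 0.0000, 0.0000)
after link 2: o_2 = (-1.0000, -5.0000, 4.0000)
after link 3: o_3 = (3.0000, -9.3301, 6.5000)

3.000 -9.330 6.500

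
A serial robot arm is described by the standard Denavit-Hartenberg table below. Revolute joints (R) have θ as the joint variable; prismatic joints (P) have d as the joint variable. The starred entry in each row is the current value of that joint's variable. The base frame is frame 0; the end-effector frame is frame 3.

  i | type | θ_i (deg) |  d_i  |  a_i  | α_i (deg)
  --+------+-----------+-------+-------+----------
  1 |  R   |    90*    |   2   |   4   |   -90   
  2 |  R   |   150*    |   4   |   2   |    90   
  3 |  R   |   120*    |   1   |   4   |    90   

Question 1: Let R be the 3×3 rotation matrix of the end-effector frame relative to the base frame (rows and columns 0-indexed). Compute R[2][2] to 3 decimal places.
End-effector z-axis (col 2 of R) = (-0.5000,-0.7500,-0.4330)
R[2][2] = -0.4330

-0.433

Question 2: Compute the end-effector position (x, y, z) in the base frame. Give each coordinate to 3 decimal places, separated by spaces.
-7.464 4.500 1.134

after link 1: o_1 = (0.0000, 4.0000, 2.0000)
after link 2: o_2 = (-4.0000, 2.2679, 1.0000)
after link 3: o_3 = (-7.4641, 4.5000, 1.1340)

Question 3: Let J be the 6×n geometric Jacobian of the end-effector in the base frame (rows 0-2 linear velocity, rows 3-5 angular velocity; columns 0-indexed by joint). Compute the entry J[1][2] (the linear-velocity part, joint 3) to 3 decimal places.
axis z_2 = (-0.0000,0.5000,-0.8660); lever o_n−o_2 = (-3.4641,2.2321,0.1340)
cross product → J_v[:, 2] = (2.0000,3.0000,1.7321)
J_ω[:, 2] = z_2
entry J[1][2] = 3.0000

3.000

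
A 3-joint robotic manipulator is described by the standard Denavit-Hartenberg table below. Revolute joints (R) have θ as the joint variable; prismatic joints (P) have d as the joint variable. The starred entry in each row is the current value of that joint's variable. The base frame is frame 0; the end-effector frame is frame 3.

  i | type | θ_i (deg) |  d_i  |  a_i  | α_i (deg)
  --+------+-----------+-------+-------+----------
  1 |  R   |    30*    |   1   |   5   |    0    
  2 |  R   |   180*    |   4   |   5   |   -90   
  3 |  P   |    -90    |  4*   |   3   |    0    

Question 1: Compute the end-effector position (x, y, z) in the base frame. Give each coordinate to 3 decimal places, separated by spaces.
after link 1: o_1 = (4.3301, 2.5000, 1.0000)
after link 2: o_2 = (-0.0000, 0.0000, 5.0000)
after link 3: o_3 = (2.0000, -3.4641, 8.0000)

2.000 -3.464 8.000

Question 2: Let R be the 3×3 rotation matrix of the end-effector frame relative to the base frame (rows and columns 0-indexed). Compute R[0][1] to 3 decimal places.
-0.866

End-effector y-axis (col 1 of R) = (-0.8660,-0.5000,-0.0000)
R[0][1] = -0.8660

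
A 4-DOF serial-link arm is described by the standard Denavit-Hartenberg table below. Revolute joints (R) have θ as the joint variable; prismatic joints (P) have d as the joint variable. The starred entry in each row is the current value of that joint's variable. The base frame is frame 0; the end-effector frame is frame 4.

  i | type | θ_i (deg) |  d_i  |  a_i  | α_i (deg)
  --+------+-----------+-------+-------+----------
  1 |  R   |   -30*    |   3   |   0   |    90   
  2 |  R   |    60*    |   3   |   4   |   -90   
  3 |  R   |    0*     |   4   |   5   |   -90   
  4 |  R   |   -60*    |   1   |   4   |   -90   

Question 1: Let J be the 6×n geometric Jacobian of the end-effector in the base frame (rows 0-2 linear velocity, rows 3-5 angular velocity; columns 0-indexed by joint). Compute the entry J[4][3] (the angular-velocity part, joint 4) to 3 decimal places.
axis z_3 = (0.5000,0.8660,0.0000); lever o_n−o_3 = (-1.2321,1.8660,3.4641)
cross product → J_v[:, 3] = (3.0000,-1.7321,2.0000)
J_ω[:, 3] = z_3
entry J[4][3] = 0.8660

0.866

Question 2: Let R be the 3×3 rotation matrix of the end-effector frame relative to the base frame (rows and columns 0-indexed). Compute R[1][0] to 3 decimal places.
End-effector x-axis (col 0 of R) = (-0.4330,0.2500,0.8660)
R[1][0] = 0.2500

0.250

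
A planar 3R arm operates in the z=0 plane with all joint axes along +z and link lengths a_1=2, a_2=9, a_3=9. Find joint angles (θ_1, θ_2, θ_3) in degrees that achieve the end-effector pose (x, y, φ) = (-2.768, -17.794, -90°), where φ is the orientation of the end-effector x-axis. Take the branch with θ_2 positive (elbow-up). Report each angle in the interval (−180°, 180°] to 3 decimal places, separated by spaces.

175.051 90.006 4.943

wrist centre = target − a_3·(cos φ, sin φ) = (-2.7680, -8.7940)
cos θ_2 = (84.9963−2²−9²)/(2·2·9) = -0.0001; θ_2 = 90.0060° (elbow-up)
β = atan2(-8.7940,-2.7680) = -107.4719°; ψ = atan2(9.0000,1.9991) = 77.4769°
θ_1 = β − ψ = -184.9488°
θ_3 = φ − θ_1 − θ_2 = 4.9428° (wrapped to (-180°,180°])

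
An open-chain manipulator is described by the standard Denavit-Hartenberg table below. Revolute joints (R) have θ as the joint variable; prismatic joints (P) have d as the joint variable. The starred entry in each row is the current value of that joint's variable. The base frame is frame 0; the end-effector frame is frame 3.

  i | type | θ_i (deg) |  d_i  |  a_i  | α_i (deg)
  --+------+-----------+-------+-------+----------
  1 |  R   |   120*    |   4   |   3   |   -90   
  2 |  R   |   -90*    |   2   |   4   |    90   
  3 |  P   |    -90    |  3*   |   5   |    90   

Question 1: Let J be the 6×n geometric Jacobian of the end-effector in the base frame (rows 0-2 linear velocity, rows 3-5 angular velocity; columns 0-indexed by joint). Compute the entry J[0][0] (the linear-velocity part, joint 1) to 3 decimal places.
-1.500

axis z_0 = ẑ; lever o_n−o_0 = (2.5981,1.5000,8.0000)
cross product → J_v[:, 0] = (-1.5000,2.5981,0.0000)
J_ω[:, 0] = z_0
entry J[0][0] = -1.5000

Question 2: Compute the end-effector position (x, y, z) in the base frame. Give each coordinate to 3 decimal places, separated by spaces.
after link 1: o_1 = (-1.5000, 2.5981, 4.0000)
after link 2: o_2 = (-3.2321, 1.5981, 8.0000)
after link 3: o_3 = (2.5981, 1.5000, 8.0000)

2.598 1.500 8.000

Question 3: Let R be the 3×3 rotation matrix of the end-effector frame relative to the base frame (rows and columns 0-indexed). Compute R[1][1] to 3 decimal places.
End-effector y-axis (col 1 of R) = (0.5000,-0.8660,0.0000)
R[1][1] = -0.8660

-0.866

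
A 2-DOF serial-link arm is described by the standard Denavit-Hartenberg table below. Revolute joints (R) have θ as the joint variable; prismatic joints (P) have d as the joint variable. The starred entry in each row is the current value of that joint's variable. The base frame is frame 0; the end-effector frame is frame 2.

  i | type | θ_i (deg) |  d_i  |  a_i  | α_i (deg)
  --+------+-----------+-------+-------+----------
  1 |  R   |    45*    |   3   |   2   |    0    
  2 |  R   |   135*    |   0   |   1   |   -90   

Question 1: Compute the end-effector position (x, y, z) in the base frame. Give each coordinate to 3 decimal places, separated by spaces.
after link 1: o_1 = (1.4142, 1.4142, 3.0000)
after link 2: o_2 = (0.4142, 1.4142, 3.0000)

0.414 1.414 3.000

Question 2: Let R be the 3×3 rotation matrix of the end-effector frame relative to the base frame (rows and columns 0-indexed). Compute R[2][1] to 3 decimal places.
-1.000

End-effector y-axis (col 1 of R) = (-0.0000,-0.0000,-1.0000)
R[2][1] = -1.0000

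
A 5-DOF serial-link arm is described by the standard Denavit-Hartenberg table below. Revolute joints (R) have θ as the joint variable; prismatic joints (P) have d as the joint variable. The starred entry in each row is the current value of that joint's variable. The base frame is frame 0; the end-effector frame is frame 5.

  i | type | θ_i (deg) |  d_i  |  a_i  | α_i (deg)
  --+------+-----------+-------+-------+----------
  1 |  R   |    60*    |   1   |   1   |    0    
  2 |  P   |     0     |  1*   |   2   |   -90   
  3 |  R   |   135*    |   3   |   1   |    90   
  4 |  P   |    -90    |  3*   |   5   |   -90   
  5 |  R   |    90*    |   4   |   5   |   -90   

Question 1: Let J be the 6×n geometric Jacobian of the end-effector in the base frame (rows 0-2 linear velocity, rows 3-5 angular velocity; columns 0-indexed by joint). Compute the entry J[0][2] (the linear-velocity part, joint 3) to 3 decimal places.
axis z_2 = (-0.8660,0.5000,0.0000); lever o_n−o_2 = (-0.7428,-5.2866,-2.1213)
cross product → J_v[:, 2] = (-1.0607,-1.8371,4.9497)
J_ω[:, 2] = z_2
entry J[0][2] = -1.0607

-1.061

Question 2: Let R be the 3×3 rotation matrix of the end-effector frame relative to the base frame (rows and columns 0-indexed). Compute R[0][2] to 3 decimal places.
-0.866

End-effector z-axis (col 2 of R) = (-0.8660,0.5000,0.0000)
R[0][2] = -0.8660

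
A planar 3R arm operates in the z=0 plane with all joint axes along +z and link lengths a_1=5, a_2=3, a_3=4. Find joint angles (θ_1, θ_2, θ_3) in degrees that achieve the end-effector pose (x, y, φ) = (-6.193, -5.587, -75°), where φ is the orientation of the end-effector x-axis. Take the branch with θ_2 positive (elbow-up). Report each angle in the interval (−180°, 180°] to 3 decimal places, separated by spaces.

wrist centre = target − a_3·(cos φ, sin φ) = (-7.2283, -1.7233)
cos θ_2 = (55.2177−5²−3²)/(2·5·3) = 0.7073; θ_2 = 44.9878° (elbow-up)
β = atan2(-1.7233,-7.2283) = -166.5904°; ψ = atan2(2.1209,7.1218) = 16.5836°
θ_1 = β − ψ = -183.1740°
θ_3 = φ − θ_1 − θ_2 = 63.1862° (wrapped to (-180°,180°])

176.826 44.988 63.186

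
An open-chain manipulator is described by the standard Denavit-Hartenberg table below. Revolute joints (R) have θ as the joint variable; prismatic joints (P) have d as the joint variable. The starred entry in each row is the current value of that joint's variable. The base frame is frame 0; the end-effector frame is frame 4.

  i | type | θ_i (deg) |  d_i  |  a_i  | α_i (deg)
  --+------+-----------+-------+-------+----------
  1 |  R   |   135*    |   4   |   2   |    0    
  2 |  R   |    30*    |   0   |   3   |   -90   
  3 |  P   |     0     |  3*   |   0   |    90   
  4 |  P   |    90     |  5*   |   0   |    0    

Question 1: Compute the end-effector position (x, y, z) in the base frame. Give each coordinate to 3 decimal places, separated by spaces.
-5.088 -0.707 9.000

after link 1: o_1 = (-1.4142, 1.4142, 4.0000)
after link 2: o_2 = (-4.3120, 2.1907, 4.0000)
after link 3: o_3 = (-5.0884, -0.7071, 4.0000)
after link 4: o_4 = (-5.0884, -0.7071, 9.0000)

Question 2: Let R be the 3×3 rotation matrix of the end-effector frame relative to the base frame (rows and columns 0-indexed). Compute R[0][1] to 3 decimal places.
0.966

End-effector y-axis (col 1 of R) = (0.9659,-0.2588,0.0000)
R[0][1] = 0.9659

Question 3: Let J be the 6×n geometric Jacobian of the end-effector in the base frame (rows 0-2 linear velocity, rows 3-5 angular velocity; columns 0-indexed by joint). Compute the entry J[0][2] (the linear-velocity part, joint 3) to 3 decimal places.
-0.259

prismatic axis z_2 = (-0.2588,-0.9659,0.0000)
J_v[:, 2] = z_2; J_ω[:, 2] = (0,0,0)
entry J[0][2] = -0.2588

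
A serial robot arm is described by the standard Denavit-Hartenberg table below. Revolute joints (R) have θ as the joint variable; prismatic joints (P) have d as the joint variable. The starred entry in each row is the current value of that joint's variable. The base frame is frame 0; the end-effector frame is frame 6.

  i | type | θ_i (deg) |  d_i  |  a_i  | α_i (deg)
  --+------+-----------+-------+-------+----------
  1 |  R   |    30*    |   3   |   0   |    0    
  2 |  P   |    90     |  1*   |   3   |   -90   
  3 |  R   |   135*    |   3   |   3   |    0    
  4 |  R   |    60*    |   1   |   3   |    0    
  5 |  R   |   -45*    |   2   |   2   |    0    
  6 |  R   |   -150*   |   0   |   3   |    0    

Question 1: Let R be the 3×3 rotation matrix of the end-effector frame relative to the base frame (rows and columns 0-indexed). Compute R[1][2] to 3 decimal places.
-0.500

End-effector z-axis (col 2 of R) = (-0.8660,-0.5000,0.0000)
R[1][2] = -0.5000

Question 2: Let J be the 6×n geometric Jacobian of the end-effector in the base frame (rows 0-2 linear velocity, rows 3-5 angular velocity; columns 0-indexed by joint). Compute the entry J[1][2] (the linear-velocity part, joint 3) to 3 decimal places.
-2.031

axis z_2 = (-0.8660,-0.5000,0.0000); lever o_n−o_2 = (-3.3206,-6.2486,-2.3449)
cross product → J_v[:, 2] = (1.1724,-2.0307,3.7511)
J_ω[:, 2] = z_2
entry J[1][2] = -2.0307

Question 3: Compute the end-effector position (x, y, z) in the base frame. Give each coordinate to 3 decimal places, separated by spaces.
after link 1: o_1 = (0.0000, 0.0000, 3.0000)
after link 2: o_2 = (-1.5000, 2.5981, 4.0000)
after link 3: o_3 = (-3.0374, -0.7390, 1.8787)
after link 4: o_4 = (-2.4546, -3.7486, 2.6551)
after link 5: o_5 = (-3.3206, -6.2486, 1.6551)
after link 6: o_6 = (-4.8206, -3.6505, 1.6551)

-4.821 -3.651 1.655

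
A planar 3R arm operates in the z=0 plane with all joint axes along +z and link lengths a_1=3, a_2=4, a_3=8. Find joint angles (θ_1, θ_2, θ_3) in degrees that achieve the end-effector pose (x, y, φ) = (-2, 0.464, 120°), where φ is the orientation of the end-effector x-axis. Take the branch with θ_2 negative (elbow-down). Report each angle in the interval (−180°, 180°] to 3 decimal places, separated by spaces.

-55.620 -29.994 -154.387

wrist centre = target − a_3·(cos φ, sin φ) = (2.0000, -6.4642)
cos θ_2 = (45.7859−3²−4²)/(2·3·4) = 0.8661; θ_2 = -29.9937° (elbow-down)
β = atan2(-6.4642,2.0000) = -72.8081°; ψ = atan2(-1.9996,6.4643) = -17.1885°
θ_1 = β − ψ = -55.6196°
θ_3 = φ − θ_1 − θ_2 = -154.3867° (wrapped to (-180°,180°])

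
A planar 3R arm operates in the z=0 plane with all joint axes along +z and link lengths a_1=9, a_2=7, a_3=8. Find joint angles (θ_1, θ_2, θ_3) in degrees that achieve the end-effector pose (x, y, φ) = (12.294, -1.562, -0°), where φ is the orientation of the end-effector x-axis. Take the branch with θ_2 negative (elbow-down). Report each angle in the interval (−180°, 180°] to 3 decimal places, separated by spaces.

30.001 -150.002 120.002

wrist centre = target − a_3·(cos φ, sin φ) = (4.2940, -1.5620)
cos θ_2 = (20.8783−9²−7²)/(2·9·7) = -0.8660; θ_2 = -150.0023° (elbow-down)
β = atan2(-1.5620,4.2940) = -19.9895°; ψ = atan2(-3.4998,2.9377) = -49.9900°
θ_1 = β − ψ = 30.0005°
θ_3 = φ − θ_1 − θ_2 = 120.0018° (wrapped to (-180°,180°])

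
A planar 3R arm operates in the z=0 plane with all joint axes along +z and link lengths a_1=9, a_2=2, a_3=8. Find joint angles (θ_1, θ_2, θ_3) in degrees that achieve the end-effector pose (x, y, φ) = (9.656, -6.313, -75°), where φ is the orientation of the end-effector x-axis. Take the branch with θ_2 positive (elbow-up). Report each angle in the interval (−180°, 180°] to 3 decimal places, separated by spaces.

wrist centre = target − a_3·(cos φ, sin φ) = (7.5854, 1.4144)
cos θ_2 = (59.5396−9²−2²)/(2·9·2) = -0.7072; θ_2 = 135.0103° (elbow-up)
β = atan2(1.4144,7.5854) = 10.5623°; ψ = atan2(1.4140,7.5855) = 10.5589°
θ_1 = β − ψ = 0.0034°
θ_3 = φ − θ_1 − θ_2 = 149.9863° (wrapped to (-180°,180°])

0.003 135.010 149.986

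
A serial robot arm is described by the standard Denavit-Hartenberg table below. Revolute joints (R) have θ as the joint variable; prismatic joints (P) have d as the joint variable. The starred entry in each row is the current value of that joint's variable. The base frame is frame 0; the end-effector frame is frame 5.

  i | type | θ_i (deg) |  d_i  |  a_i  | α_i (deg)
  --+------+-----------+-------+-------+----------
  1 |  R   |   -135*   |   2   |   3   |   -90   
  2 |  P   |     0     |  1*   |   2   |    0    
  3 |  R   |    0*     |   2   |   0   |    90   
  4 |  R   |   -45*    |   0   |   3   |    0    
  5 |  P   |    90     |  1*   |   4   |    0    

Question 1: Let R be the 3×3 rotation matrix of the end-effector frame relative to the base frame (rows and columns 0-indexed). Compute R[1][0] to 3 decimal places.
-1.000

End-effector x-axis (col 0 of R) = (0.0000,-1.0000,0.0000)
R[1][0] = -1.0000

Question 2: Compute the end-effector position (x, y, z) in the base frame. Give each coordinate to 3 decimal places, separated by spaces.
-4.414 -9.657 3.000

after link 1: o_1 = (-2.1213, -2.1213, 2.0000)
after link 2: o_2 = (-2.8284, -4.2426, 2.0000)
after link 3: o_3 = (-1.4142, -5.6569, 2.0000)
after link 4: o_4 = (-4.4142, -5.6569, 2.0000)
after link 5: o_5 = (-4.4142, -9.6569, 3.0000)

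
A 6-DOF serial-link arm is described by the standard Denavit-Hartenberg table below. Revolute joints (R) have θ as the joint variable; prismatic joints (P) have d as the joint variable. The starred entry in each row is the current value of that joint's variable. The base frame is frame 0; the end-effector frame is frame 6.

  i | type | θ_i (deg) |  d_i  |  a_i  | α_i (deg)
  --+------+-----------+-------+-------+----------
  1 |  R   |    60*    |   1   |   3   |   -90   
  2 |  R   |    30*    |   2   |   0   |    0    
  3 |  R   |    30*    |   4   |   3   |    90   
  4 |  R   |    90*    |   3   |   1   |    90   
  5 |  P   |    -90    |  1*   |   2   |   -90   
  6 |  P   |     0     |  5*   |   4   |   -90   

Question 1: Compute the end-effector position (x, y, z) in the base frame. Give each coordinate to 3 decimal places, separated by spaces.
-9.191 8.080 -3.964

after link 1: o_1 = (1.5000, 2.5981, 1.0000)
after link 2: o_2 = (-0.2321, 3.5981, 1.0000)
after link 3: o_3 = (-2.9462, 6.8971, -1.5981)
after link 4: o_4 = (-2.5131, 9.6471, -0.0981)
after link 5: o_5 = (-3.1292, 8.5801, -1.9641)
after link 6: o_6 = (-9.1913, 8.0801, -3.9641)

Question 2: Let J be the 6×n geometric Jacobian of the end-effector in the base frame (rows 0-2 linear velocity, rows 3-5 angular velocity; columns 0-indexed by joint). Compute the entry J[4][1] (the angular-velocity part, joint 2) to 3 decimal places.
0.500

axis z_1 = (-0.8660,0.5000,0.0000); lever o_n−o_1 = (-10.6913,5.4821,-4.9641)
cross product → J_v[:, 1] = (-2.4821,-4.2990,0.5981)
J_ω[:, 1] = z_1
entry J[4][1] = 0.5000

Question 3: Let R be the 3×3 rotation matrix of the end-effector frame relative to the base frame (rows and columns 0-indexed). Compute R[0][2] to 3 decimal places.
-0.250

End-effector z-axis (col 2 of R) = (-0.2500,-0.4330,0.8660)
R[0][2] = -0.2500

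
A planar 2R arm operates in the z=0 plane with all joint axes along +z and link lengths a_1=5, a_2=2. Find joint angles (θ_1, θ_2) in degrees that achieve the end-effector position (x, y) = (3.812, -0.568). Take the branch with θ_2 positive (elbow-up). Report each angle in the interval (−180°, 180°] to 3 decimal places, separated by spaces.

cos θ_2 = (14.8540−5²−2²)/(2·5·2) = -0.7073; θ_2 = 135.0158° (elbow-up)
β = atan2(-0.5680,3.8120) = -8.4749°; ψ = atan2(1.4138,3.5854) = 21.5207°
θ_1 = β − ψ = -29.9956°

-29.996 135.016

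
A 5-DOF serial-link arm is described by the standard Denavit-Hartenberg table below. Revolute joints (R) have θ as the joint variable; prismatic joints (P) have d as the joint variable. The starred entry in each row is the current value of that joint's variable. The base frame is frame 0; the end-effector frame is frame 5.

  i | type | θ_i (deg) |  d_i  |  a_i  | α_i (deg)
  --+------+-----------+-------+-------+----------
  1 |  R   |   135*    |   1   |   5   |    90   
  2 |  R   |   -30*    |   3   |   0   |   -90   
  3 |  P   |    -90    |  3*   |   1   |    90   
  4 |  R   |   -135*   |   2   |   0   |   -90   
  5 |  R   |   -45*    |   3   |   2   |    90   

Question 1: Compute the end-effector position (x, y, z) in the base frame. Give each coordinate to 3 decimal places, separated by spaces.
after link 1: o_1 = (-3.5355, 3.5355, 1.0000)
after link 2: o_2 = (-1.4142, 5.6569, 1.0000)
after link 3: o_3 = (-1.7678, 7.4246, 3.5981)
after link 4: o_4 = (-0.5430, 6.1999, 4.5981)
after link 5: o_5 = (2.2194, 5.0232, 2.6020)

2.219 5.023 2.602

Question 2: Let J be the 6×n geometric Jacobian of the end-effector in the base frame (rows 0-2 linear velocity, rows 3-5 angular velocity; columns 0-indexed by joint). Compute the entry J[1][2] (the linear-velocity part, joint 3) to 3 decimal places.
0.354

prismatic axis z_2 = (-0.3536,0.3536,0.8660)
J_v[:, 2] = z_2; J_ω[:, 2] = (0,0,0)
entry J[1][2] = 0.3536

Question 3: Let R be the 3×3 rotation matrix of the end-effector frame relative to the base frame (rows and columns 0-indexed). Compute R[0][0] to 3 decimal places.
0.256

End-effector x-axis (col 0 of R) = (0.2562,-0.9633,-0.0795)
R[0][0] = 0.2562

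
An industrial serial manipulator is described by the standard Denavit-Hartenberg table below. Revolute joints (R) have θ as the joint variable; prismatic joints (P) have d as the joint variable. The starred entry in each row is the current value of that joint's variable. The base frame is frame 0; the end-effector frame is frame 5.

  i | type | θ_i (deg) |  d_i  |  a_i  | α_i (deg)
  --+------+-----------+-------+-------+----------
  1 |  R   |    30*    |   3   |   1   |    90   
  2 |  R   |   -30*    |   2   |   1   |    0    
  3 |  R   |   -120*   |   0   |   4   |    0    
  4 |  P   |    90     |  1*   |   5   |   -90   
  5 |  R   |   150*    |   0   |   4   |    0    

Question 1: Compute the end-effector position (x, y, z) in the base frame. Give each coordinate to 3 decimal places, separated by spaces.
-0.219 -1.281 -0.830

after link 1: o_1 = (0.8660, 0.5000, 3.0000)
after link 2: o_2 = (2.6160, -0.7990, 2.5000)
after link 3: o_3 = (-0.3840, -2.5311, 0.5000)
after link 4: o_4 = (2.2811, -2.1471, -3.8301)
after link 5: o_5 = (-0.2189, -1.2811, -0.8301)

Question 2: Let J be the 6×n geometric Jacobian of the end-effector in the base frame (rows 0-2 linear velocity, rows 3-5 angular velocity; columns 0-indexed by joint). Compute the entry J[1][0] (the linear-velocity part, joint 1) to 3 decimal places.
axis z_0 = ẑ; lever o_n−o_0 = (-0.2189,-1.2811,-0.8301)
cross product → J_v[:, 0] = (1.2811,-0.2189,0.0000)
J_ω[:, 0] = z_0
entry J[1][0] = -0.2189

-0.219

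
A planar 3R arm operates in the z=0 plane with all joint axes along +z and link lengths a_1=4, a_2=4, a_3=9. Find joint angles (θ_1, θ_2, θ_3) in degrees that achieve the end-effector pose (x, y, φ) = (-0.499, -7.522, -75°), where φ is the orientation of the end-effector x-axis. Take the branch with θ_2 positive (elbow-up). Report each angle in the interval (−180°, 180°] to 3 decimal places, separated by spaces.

wrist centre = target − a_3·(cos φ, sin φ) = (-2.8284, 1.1713)
cos θ_2 = (9.3717−4²−4²)/(2·4·4) = -0.7071; θ_2 = 135.0022° (elbow-up)
β = atan2(1.1713,-2.8284) = 157.5038°; ψ = atan2(2.8283,1.1715) = 67.5011°
θ_1 = β − ψ = 90.0026°
θ_3 = φ − θ_1 − θ_2 = 59.9951° (wrapped to (-180°,180°])

90.003 135.002 59.995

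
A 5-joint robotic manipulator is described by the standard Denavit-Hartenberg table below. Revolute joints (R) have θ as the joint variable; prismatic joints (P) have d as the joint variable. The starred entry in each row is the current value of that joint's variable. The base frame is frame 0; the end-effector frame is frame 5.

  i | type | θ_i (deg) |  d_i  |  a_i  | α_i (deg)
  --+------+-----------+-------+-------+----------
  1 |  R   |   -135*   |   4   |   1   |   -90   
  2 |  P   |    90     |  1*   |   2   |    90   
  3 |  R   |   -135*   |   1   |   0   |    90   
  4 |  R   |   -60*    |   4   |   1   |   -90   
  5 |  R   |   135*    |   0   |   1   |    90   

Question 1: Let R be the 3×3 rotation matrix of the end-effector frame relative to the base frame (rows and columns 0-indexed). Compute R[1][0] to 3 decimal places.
-0.256

End-effector x-axis (col 0 of R) = (-0.6098,-0.2562,-0.7500)
R[1][0] = -0.2562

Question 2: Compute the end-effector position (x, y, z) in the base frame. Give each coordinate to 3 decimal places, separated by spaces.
after link 1: o_1 = (-0.7071, -0.7071, 4.0000)
after link 2: o_2 = (0.0000, -1.4142, 2.0000)
after link 3: o_3 = (-0.7071, -2.1213, 2.0000)
after link 4: o_4 = (1.6553, -3.2589, 5.1820)
after link 5: o_5 = (1.0455, -3.5152, 4.4320)

1.045 -3.515 4.432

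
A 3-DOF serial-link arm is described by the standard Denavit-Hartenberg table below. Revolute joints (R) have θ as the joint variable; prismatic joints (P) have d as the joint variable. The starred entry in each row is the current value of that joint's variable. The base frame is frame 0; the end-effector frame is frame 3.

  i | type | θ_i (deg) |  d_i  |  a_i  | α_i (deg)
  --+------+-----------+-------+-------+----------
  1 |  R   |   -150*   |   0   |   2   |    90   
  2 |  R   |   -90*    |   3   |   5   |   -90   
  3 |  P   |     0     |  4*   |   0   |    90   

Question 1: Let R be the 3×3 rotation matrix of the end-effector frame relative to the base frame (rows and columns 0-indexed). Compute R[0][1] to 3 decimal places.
End-effector y-axis (col 1 of R) = (-0.8660,-0.5000,0.0000)
R[0][1] = -0.8660

-0.866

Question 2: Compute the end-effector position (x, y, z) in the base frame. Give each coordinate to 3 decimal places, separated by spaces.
-6.696 -0.402 -5.000

after link 1: o_1 = (-1.7321, -1.0000, 0.0000)
after link 2: o_2 = (-3.2321, 1.5981, -5.0000)
after link 3: o_3 = (-6.6962, -0.4019, -5.0000)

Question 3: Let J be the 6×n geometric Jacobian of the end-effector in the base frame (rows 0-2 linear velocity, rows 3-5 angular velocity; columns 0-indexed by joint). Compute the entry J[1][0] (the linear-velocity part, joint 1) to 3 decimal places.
-6.696

axis z_0 = ẑ; lever o_n−o_0 = (-6.6962,-0.4019,-5.0000)
cross product → J_v[:, 0] = (0.4019,-6.6962,0.0000)
J_ω[:, 0] = z_0
entry J[1][0] = -6.6962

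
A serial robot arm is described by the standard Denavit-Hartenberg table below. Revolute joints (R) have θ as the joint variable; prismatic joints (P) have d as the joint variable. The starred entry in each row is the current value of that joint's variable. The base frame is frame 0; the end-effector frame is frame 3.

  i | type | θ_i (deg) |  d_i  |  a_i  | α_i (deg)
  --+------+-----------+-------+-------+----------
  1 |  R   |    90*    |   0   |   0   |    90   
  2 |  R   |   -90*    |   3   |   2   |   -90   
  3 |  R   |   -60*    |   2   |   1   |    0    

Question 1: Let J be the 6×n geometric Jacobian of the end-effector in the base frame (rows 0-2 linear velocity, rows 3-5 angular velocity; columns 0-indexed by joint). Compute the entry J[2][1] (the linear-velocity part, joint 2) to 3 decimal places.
axis z_1 = (1.0000,-0.0000,0.0000); lever o_n−o_1 = (3.8660,2.0000,-2.5000)
cross product → J_v[:, 1] = (0.0000,2.5000,2.0000)
J_ω[:, 1] = z_1
entry J[2][1] = 2.0000

2.000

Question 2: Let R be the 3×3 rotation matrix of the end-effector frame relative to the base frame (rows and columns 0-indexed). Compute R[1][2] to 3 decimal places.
End-effector z-axis (col 2 of R) = (0.0000,1.0000,0.0000)
R[1][2] = 1.0000

1.000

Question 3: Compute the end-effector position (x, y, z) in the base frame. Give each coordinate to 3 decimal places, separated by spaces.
3.866 2.000 -2.500

after link 1: o_1 = (0.0000, 0.0000, 0.0000)
after link 2: o_2 = (3.0000, -0.0000, -2.0000)
after link 3: o_3 = (3.8660, 2.0000, -2.5000)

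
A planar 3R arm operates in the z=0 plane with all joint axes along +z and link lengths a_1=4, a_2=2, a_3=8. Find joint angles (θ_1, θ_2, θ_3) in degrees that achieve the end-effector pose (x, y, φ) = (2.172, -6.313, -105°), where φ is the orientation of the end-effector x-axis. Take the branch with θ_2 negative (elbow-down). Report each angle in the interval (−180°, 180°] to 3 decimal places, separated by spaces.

wrist centre = target − a_3·(cos φ, sin φ) = (4.2426, 1.4144)
cos θ_2 = (19.9998−4²−2²)/(2·4·2) = -0.0000; θ_2 = -90.0007° (elbow-down)
β = atan2(1.4144,4.2426) = 18.4377°; ψ = atan2(-2.0000,4.0000) = -26.5652°
θ_1 = β − ψ = 45.0028°
θ_3 = φ − θ_1 − θ_2 = -60.0021° (wrapped to (-180°,180°])

45.003 -90.001 -60.002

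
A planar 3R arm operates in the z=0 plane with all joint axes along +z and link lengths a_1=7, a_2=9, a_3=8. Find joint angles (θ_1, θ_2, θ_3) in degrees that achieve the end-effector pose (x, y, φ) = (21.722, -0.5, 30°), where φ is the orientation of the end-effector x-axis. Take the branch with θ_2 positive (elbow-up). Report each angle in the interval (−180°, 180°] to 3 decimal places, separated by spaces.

wrist centre = target − a_3·(cos φ, sin φ) = (14.7938, -4.5000)
cos θ_2 = (239.1064−7²−9²)/(2·7·9) = 0.8659; θ_2 = 30.0116° (elbow-up)
β = atan2(-4.5000,14.7938) = -16.9188°; ψ = atan2(4.5016,14.7933) = 16.9249°
θ_1 = β − ψ = -33.8437°
θ_3 = φ − θ_1 − θ_2 = 33.8321° (wrapped to (-180°,180°])

-33.844 30.012 33.832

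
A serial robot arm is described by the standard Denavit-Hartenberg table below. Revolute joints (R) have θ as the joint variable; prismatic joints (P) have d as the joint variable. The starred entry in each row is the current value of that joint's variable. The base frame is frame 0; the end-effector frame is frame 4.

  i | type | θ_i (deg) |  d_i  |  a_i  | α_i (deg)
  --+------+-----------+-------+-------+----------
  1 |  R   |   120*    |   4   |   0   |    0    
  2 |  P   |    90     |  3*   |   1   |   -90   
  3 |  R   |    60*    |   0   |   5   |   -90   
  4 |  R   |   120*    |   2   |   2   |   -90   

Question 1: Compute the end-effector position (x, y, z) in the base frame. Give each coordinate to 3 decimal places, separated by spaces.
-1.964 0.866 2.536

after link 1: o_1 = (0.0000, 0.0000, 4.0000)
after link 2: o_2 = (-0.8660, -0.5000, 7.0000)
after link 3: o_3 = (-3.0311, -1.7500, 2.6699)
after link 4: o_4 = (-1.9641, 0.8660, 2.5359)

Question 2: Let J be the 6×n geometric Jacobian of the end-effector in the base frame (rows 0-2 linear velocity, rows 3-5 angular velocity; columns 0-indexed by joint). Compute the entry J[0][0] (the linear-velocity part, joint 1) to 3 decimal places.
axis z_0 = ẑ; lever o_n−o_0 = (-1.9641,0.8660,2.5359)
cross product → J_v[:, 0] = (-0.8660,-1.9641,0.0000)
J_ω[:, 0] = z_0
entry J[0][0] = -0.8660

-0.866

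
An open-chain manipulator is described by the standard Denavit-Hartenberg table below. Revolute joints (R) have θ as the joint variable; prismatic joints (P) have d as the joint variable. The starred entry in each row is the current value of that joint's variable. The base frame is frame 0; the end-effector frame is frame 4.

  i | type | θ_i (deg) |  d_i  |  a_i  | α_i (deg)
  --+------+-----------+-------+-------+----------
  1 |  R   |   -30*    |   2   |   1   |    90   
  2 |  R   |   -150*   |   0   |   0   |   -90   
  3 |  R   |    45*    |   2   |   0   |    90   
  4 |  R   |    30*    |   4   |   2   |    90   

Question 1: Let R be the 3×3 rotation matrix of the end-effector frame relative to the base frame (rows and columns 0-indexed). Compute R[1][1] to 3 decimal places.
-0.306

End-effector y-axis (col 1 of R) = (-0.8839,-0.3062,-0.3536)
R[1][1] = -0.3062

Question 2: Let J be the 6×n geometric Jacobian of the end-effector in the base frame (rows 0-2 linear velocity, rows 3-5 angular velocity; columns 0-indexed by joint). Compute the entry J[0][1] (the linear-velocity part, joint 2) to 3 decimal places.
axis z_1 = (-0.5000,-0.8660,0.0000); lever o_n−o_1 = (-2.5427,-0.3838,-4.6247)
cross product → J_v[:, 1] = (4.0051,-2.3123,-2.0101)
J_ω[:, 1] = z_1
entry J[0][1] = 4.0051

4.005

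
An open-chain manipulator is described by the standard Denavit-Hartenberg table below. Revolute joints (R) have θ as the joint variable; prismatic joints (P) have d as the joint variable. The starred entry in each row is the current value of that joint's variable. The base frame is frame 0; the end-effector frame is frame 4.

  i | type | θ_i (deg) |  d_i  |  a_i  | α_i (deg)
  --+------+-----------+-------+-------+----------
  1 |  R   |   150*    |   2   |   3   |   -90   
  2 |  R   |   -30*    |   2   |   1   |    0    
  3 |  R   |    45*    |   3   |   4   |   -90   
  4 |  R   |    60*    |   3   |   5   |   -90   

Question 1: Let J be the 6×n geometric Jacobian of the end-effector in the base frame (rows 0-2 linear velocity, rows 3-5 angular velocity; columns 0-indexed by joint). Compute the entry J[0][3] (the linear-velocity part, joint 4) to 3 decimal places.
axis z_3 = (0.2241,-0.1294,-0.9659); lever o_n−o_3 = (0.7462,4.5692,-3.5448)
cross product → J_v[:, 3] = (4.8722,0.0738,1.1207)
J_ω[:, 3] = z_3
entry J[0][3] = 4.8722

4.872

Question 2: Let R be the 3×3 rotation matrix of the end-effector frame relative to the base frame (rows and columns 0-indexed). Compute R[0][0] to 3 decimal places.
0.015

End-effector x-axis (col 0 of R) = (0.0148,0.9915,-0.1294)
R[0][0] = 0.0148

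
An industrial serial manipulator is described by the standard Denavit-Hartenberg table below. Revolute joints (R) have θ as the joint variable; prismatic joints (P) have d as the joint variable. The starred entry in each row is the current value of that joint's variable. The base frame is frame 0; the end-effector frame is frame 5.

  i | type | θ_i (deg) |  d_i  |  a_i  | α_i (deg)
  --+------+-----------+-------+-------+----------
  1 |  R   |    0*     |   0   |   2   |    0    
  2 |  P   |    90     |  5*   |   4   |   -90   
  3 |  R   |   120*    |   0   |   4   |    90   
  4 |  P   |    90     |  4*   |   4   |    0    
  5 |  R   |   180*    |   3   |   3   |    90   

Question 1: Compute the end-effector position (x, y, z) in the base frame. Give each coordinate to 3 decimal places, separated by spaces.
after link 1: o_1 = (2.0000, 0.0000, 0.0000)
after link 2: o_2 = (2.0000, 4.0000, 5.0000)
after link 3: o_3 = (2.0000, 2.0000, 1.5359)
after link 4: o_4 = (-2.0000, 5.4641, -0.4641)
after link 5: o_5 = (1.0000, 8.0622, -1.9641)

1.000 8.062 -1.964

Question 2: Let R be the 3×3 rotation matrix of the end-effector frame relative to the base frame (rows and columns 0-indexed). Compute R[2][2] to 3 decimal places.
0.866

End-effector z-axis (col 2 of R) = (-0.0000,0.5000,0.8660)
R[2][2] = 0.8660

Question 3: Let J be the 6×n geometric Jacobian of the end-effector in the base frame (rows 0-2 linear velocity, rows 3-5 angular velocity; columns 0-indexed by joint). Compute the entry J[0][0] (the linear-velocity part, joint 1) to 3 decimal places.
-8.062

axis z_0 = ẑ; lever o_n−o_0 = (1.0000,8.0622,-1.9641)
cross product → J_v[:, 0] = (-8.0622,1.0000,0.0000)
J_ω[:, 0] = z_0
entry J[0][0] = -8.0622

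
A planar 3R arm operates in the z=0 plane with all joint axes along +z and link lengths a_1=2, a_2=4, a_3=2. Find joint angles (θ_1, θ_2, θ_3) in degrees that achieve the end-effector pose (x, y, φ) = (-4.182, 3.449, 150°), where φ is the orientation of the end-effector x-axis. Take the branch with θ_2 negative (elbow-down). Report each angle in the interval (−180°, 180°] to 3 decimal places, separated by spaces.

-134.988 -120.001 44.989

wrist centre = target − a_3·(cos φ, sin φ) = (-2.4499, 2.4490)
cos θ_2 = (11.9999−2²−4²)/(2·2·4) = -0.5000; θ_2 = -120.0006° (elbow-down)
β = atan2(2.4490,-2.4499) = 135.0111°; ψ = atan2(-3.4641,-0.0000) = -90.0006°
θ_1 = β − ψ = 225.0117°
θ_3 = φ − θ_1 − θ_2 = 44.9889° (wrapped to (-180°,180°])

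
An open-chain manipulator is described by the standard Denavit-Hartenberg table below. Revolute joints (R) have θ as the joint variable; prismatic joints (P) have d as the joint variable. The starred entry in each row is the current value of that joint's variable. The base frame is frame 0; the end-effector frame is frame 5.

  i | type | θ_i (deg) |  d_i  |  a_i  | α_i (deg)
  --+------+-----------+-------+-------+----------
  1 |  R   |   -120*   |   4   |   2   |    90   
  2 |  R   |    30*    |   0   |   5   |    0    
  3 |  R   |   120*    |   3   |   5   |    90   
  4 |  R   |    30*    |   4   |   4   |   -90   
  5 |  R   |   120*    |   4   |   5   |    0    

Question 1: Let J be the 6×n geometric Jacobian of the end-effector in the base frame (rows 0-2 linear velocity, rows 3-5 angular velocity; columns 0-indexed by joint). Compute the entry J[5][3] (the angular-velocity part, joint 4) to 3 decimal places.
axis z_3 = (-0.2500,-0.4330,0.8660); lever o_n−o_3 = (-3.8705,1.7243,-0.6364)
cross product → J_v[:, 3] = (-1.2177,-3.5111,-2.1071)
J_ω[:, 3] = z_3
entry J[5][3] = 0.8660

0.866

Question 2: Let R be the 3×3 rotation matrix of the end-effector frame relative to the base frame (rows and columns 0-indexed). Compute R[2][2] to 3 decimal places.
End-effector z-axis (col 2 of R) = (-0.9665,0.0580,-0.2500)
R[2][2] = -0.2500

-0.250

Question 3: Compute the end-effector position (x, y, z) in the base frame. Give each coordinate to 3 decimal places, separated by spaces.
-7.469 1.492 8.364

after link 1: o_1 = (-1.0000, -1.7321, 4.0000)
after link 2: o_2 = (-3.1651, -5.4821, 6.5000)
after link 3: o_3 = (-3.5981, -0.2321, 9.0000)
after link 4: o_4 = (-4.8301, 1.6340, 14.1962)
after link 5: o_5 = (-7.4686, 1.4922, 8.3636)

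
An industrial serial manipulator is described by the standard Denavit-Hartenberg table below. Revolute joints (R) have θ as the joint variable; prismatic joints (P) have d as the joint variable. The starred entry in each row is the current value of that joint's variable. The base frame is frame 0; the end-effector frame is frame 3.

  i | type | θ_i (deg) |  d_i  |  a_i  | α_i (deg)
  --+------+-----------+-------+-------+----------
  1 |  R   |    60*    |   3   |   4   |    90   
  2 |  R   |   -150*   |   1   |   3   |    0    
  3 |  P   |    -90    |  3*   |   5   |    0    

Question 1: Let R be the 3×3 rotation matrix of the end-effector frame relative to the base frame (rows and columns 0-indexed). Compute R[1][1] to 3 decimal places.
-0.750

End-effector y-axis (col 1 of R) = (-0.4330,-0.7500,-0.5000)
R[1][1] = -0.7500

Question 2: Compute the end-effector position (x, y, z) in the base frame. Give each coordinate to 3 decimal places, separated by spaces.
2.915 -2.951 5.830

after link 1: o_1 = (2.0000, 3.4641, 3.0000)
after link 2: o_2 = (1.5670, 0.7141, 1.5000)
after link 3: o_3 = (2.9151, -2.9510, 5.8301)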